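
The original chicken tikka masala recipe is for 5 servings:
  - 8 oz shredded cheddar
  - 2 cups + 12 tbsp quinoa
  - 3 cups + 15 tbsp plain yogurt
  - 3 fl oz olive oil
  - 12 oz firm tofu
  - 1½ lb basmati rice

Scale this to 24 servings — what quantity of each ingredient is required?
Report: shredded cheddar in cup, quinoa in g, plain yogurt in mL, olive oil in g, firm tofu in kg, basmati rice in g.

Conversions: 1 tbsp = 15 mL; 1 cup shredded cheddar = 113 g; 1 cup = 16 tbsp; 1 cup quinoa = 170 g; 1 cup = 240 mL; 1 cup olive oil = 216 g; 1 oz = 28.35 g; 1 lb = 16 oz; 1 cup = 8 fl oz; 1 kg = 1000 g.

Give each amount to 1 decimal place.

shredded cheddar: 9.6 cup; quinoa: 2244.0 g; plain yogurt: 4536.0 mL; olive oil: 388.8 g; firm tofu: 1.6 kg; basmati rice: 3265.9 g

Scaling factor: 24/5 = 4.8.
shredded cheddar: 8 oz × 24/5 × 28.35 g/oz ÷ 113 g/cup ≈ 9.6 cup
quinoa: (2 cup + 12 tbsp = 2.75 cup) × 24/5 × 170 g/cup = 2244.0 g
plain yogurt: (3 cup + 15 tbsp = 3.9375 cup) × 24/5 × 240 mL/cup = 4536.0 mL
olive oil: 3 fl oz × 24/5 ÷ 8 fl oz/cup × 216 g/cup = 388.8 g
firm tofu: 12 oz × 24/5 × 28.35 g/oz ÷ 1000 g/kg ≈ 1.6 kg
basmati rice: 1.5 lb × 24/5 × 16 oz/lb × 28.35 g/oz ≈ 3265.9 g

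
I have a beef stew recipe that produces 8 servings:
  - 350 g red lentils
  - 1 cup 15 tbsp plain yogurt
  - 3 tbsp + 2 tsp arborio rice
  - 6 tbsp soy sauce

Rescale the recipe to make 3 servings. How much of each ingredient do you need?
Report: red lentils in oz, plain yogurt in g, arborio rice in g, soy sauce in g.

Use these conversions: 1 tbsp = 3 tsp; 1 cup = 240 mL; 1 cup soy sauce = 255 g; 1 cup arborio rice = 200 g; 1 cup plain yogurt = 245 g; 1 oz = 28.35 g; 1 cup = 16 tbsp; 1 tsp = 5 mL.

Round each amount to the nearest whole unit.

red lentils: 5 oz; plain yogurt: 178 g; arborio rice: 17 g; soy sauce: 36 g

Scaling factor: 3/8 = 0.375.
red lentils: 350 g × 3/8 ÷ 28.35 g/oz ≈ 5 oz
plain yogurt: (1 cup + 15 tbsp = 1.9375 cup) × 3/8 × 245 g/cup ≈ 178 g
arborio rice: (3 tbsp + 2 tsp = 11/3 tbsp) × 3/8 ÷ 16 tbsp/cup × 200 g/cup ≈ 17 g
soy sauce: 6 tbsp × 3/8 ÷ 16 tbsp/cup × 255 g/cup ≈ 36 g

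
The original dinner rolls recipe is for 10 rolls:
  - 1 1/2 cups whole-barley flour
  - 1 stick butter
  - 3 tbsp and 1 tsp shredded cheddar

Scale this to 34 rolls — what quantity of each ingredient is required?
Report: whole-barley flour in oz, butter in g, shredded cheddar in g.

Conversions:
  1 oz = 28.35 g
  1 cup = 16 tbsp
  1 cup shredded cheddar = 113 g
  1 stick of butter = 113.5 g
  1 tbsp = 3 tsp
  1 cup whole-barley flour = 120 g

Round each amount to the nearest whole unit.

Scaling factor: 34/10 = 17/5 = 3.4.
whole-barley flour: 1.5 cup × 17/5 × 120 g/cup ÷ 28.35 g/oz ≈ 22 oz
butter: 1 stick × 17/5 × 113.5 g/stick ≈ 386 g
shredded cheddar: (3 tbsp + 1 tsp = 10/3 tbsp) × 17/5 ÷ 16 tbsp/cup × 113 g/cup ≈ 80 g

whole-barley flour: 22 oz; butter: 386 g; shredded cheddar: 80 g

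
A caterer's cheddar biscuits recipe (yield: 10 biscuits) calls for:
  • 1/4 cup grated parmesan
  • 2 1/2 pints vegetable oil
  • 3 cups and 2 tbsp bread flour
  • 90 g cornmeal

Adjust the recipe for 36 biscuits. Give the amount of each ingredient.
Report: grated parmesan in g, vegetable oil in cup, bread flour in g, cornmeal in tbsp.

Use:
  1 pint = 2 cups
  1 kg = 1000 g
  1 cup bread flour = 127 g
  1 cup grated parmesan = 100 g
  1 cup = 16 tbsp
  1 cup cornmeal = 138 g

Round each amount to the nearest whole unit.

Scaling factor: 36/10 = 18/5 = 3.6.
grated parmesan: 0.25 cup × 18/5 × 100 g/cup = 90 g
vegetable oil: 2.5 pint × 18/5 × 2 cup/pint = 18 cup
bread flour: (3 cup + 2 tbsp = 3.125 cup) × 18/5 × 127 g/cup ≈ 1429 g
cornmeal: 90 g × 18/5 ÷ 138 g/cup × 16 tbsp/cup ≈ 38 tbsp

grated parmesan: 90 g; vegetable oil: 18 cup; bread flour: 1429 g; cornmeal: 38 tbsp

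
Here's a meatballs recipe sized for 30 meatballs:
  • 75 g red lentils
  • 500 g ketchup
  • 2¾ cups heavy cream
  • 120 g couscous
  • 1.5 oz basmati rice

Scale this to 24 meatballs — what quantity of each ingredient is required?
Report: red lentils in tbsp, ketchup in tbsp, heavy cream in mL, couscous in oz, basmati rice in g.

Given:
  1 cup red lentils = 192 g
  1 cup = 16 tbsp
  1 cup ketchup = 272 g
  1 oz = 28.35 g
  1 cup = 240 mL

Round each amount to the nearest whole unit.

Scaling factor: 24/30 = 4/5 = 0.8.
red lentils: 75 g × 4/5 ÷ 192 g/cup × 16 tbsp/cup = 5 tbsp
ketchup: 500 g × 4/5 ÷ 272 g/cup × 16 tbsp/cup ≈ 24 tbsp
heavy cream: 2.75 cup × 4/5 × 240 mL/cup = 528 mL
couscous: 120 g × 4/5 ÷ 28.35 g/oz ≈ 3 oz
basmati rice: 1.5 oz × 4/5 × 28.35 g/oz ≈ 34 g

red lentils: 5 tbsp; ketchup: 24 tbsp; heavy cream: 528 mL; couscous: 3 oz; basmati rice: 34 g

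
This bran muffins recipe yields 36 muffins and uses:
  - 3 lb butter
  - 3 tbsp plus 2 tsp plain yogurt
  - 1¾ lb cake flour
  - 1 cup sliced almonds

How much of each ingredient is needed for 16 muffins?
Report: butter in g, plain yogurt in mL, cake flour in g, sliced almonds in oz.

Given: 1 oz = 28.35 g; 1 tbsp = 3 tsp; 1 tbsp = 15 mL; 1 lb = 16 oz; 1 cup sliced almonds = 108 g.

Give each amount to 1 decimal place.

butter: 604.8 g; plain yogurt: 24.4 mL; cake flour: 352.8 g; sliced almonds: 1.7 oz

Scaling factor: 16/36 = 4/9.
butter: 3 lb × 4/9 × 16 oz/lb × 28.35 g/oz = 604.8 g
plain yogurt: (3 tbsp + 2 tsp = 11/3 tbsp) × 4/9 × 15 mL/tbsp ≈ 24.4 mL
cake flour: 1.75 lb × 4/9 × 16 oz/lb × 28.35 g/oz = 352.8 g
sliced almonds: 1 cup × 4/9 × 108 g/cup ÷ 28.35 g/oz ≈ 1.7 oz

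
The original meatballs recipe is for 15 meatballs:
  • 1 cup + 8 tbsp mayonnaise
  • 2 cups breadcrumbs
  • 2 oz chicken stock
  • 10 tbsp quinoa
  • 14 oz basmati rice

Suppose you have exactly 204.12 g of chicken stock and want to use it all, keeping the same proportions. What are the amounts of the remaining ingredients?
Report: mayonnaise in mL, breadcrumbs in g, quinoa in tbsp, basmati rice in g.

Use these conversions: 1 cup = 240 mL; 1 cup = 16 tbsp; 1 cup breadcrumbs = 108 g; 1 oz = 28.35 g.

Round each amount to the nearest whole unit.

mayonnaise: 1296 mL; breadcrumbs: 778 g; quinoa: 36 tbsp; basmati rice: 1429 g

The original recipe has 56.7 g of chicken stock, so the scaling factor is 204.12 ÷ 56.7 = 18/5 = 3.6.
mayonnaise: (1 cup + 8 tbsp = 1.5 cup) × 18/5 × 240 mL/cup = 1296 mL
breadcrumbs: 2 cup × 18/5 × 108 g/cup ≈ 778 g
quinoa: 10 tbsp × 18/5 = 36 tbsp
basmati rice: 14 oz × 18/5 × 28.35 g/oz ≈ 1429 g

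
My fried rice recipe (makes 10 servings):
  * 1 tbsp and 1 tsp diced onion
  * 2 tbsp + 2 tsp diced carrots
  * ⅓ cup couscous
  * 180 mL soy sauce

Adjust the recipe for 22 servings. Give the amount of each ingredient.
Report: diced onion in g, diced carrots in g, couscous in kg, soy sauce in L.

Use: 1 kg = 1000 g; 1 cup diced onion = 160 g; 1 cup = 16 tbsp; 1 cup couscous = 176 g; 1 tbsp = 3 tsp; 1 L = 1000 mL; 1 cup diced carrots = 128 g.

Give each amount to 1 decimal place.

Scaling factor: 22/10 = 11/5 = 2.2.
diced onion: (1 tbsp + 1 tsp = 4/3 tbsp) × 11/5 ÷ 16 tbsp/cup × 160 g/cup ≈ 29.3 g
diced carrots: (2 tbsp + 2 tsp = 8/3 tbsp) × 11/5 ÷ 16 tbsp/cup × 128 g/cup ≈ 46.9 g
couscous: 1/3 cup × 11/5 × 176 g/cup ÷ 1000 g/kg ≈ 0.1 kg
soy sauce: 180 mL × 11/5 ÷ 1000 mL/L ≈ 0.4 L

diced onion: 29.3 g; diced carrots: 46.9 g; couscous: 0.1 kg; soy sauce: 0.4 L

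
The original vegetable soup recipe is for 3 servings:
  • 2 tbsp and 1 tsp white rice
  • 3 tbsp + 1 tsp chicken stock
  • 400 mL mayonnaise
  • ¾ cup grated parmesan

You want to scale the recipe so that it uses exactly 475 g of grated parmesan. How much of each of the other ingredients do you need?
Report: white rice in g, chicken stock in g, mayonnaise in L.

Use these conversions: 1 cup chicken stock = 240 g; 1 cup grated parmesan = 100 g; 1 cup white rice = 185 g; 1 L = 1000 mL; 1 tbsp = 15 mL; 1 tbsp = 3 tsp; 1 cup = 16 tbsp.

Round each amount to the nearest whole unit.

The original recipe has 75 g of grated parmesan, so the scaling factor is 475 ÷ 75 = 19/3.
white rice: (2 tbsp + 1 tsp = 7/3 tbsp) × 19/3 ÷ 16 tbsp/cup × 185 g/cup ≈ 171 g
chicken stock: (3 tbsp + 1 tsp = 10/3 tbsp) × 19/3 ÷ 16 tbsp/cup × 240 g/cup ≈ 317 g
mayonnaise: 400 mL × 19/3 ÷ 1000 mL/L ≈ 3 L

white rice: 171 g; chicken stock: 317 g; mayonnaise: 3 L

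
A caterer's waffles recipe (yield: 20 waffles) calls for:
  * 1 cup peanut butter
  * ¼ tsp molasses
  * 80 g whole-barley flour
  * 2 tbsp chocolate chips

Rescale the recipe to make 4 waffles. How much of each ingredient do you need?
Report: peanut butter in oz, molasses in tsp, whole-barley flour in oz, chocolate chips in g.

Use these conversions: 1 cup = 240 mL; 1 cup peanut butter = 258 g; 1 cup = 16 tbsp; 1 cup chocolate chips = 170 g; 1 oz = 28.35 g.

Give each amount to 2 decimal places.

Scaling factor: 4/20 = 1/5 = 0.2.
peanut butter: 1 cup × 1/5 × 258 g/cup ÷ 28.35 g/oz ≈ 1.82 oz
molasses: 0.25 tsp × 1/5 = 0.05 tsp
whole-barley flour: 80 g × 1/5 ÷ 28.35 g/oz ≈ 0.56 oz
chocolate chips: 2 tbsp × 1/5 ÷ 16 tbsp/cup × 170 g/cup = 4.25 g

peanut butter: 1.82 oz; molasses: 0.05 tsp; whole-barley flour: 0.56 oz; chocolate chips: 4.25 g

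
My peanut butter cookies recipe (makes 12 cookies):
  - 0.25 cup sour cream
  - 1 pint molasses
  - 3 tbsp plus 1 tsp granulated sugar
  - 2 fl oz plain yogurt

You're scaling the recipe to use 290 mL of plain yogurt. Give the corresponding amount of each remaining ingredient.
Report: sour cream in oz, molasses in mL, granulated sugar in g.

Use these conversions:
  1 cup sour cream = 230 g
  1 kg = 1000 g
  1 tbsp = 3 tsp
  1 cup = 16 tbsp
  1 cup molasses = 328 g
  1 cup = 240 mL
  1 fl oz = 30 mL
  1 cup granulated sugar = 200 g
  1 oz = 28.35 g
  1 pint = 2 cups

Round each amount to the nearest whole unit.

sour cream: 10 oz; molasses: 2320 mL; granulated sugar: 201 g

The original recipe has 60 mL of plain yogurt, so the scaling factor is 290 ÷ 60 = 29/6.
sour cream: 0.25 cup × 29/6 × 230 g/cup ÷ 28.35 g/oz ≈ 10 oz
molasses: 1 pint × 29/6 × 2 cup/pint × 240 mL/cup = 2320 mL
granulated sugar: (3 tbsp + 1 tsp = 10/3 tbsp) × 29/6 ÷ 16 tbsp/cup × 200 g/cup ≈ 201 g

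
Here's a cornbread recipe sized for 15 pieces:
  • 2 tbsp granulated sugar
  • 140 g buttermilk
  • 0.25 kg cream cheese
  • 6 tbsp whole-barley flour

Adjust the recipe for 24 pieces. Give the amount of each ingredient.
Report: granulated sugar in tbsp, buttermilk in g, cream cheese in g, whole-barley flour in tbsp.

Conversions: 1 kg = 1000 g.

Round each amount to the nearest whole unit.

granulated sugar: 3 tbsp; buttermilk: 224 g; cream cheese: 400 g; whole-barley flour: 10 tbsp

Scaling factor: 24/15 = 8/5 = 1.6.
granulated sugar: 2 tbsp × 8/5 ≈ 3 tbsp
buttermilk: 140 g × 8/5 = 224 g
cream cheese: 0.25 kg × 8/5 × 1000 g/kg = 400 g
whole-barley flour: 6 tbsp × 8/5 ≈ 10 tbsp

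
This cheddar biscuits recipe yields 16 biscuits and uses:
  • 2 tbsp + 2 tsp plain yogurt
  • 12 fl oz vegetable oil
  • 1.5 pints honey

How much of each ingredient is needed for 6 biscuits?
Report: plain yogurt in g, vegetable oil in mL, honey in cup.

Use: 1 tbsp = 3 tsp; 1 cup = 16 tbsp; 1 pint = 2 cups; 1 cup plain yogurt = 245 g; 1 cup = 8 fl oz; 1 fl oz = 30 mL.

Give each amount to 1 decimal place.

plain yogurt: 15.3 g; vegetable oil: 135.0 mL; honey: 1.1 cup

Scaling factor: 6/16 = 3/8 = 0.375.
plain yogurt: (2 tbsp + 2 tsp = 8/3 tbsp) × 3/8 ÷ 16 tbsp/cup × 245 g/cup ≈ 15.3 g
vegetable oil: 12 fl oz × 3/8 × 30 mL/fl oz = 135.0 mL
honey: 1.5 pint × 3/8 × 2 cup/pint ≈ 1.1 cup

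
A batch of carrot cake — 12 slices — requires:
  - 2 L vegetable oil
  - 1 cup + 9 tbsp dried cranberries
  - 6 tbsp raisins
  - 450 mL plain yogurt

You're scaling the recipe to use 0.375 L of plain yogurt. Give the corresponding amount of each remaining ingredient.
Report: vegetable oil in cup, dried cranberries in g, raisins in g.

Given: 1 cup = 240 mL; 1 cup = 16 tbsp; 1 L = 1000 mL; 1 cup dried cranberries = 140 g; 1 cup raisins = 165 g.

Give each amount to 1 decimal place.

The original recipe has 0.45 L of plain yogurt, so the scaling factor is 0.375 ÷ 0.45 = 5/6.
vegetable oil: 2 L × 5/6 × 1000 mL/L ÷ 240 mL/cup ≈ 6.9 cup
dried cranberries: (1 cup + 9 tbsp = 1.5625 cup) × 5/6 × 140 g/cup ≈ 182.3 g
raisins: 6 tbsp × 5/6 ÷ 16 tbsp/cup × 165 g/cup ≈ 51.6 g

vegetable oil: 6.9 cup; dried cranberries: 182.3 g; raisins: 51.6 g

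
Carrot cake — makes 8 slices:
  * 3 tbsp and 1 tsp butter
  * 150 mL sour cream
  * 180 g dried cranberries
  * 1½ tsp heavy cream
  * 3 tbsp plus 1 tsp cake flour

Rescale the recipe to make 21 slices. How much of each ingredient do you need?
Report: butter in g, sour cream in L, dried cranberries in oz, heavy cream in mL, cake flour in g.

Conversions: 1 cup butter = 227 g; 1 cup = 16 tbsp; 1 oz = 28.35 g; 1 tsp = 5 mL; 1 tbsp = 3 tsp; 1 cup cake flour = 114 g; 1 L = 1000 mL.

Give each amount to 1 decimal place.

Scaling factor: 21/8 = 2.625.
butter: (3 tbsp + 1 tsp = 10/3 tbsp) × 21/8 ÷ 16 tbsp/cup × 227 g/cup ≈ 124.1 g
sour cream: 150 mL × 21/8 ÷ 1000 mL/L ≈ 0.4 L
dried cranberries: 180 g × 21/8 ÷ 28.35 g/oz ≈ 16.7 oz
heavy cream: 1.5 tsp × 21/8 × 5 mL/tsp ≈ 19.7 mL
cake flour: (3 tbsp + 1 tsp = 10/3 tbsp) × 21/8 ÷ 16 tbsp/cup × 114 g/cup ≈ 62.3 g

butter: 124.1 g; sour cream: 0.4 L; dried cranberries: 16.7 oz; heavy cream: 19.7 mL; cake flour: 62.3 g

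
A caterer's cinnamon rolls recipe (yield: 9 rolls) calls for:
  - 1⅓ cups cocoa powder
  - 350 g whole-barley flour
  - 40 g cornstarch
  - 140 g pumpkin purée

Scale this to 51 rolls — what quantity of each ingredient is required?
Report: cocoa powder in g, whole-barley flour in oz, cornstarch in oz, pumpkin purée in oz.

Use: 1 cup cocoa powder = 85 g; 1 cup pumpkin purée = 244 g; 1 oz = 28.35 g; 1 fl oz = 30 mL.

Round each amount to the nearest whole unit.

Scaling factor: 51/9 = 17/3.
cocoa powder: 4/3 cup × 17/3 × 85 g/cup ≈ 642 g
whole-barley flour: 350 g × 17/3 ÷ 28.35 g/oz ≈ 70 oz
cornstarch: 40 g × 17/3 ÷ 28.35 g/oz ≈ 8 oz
pumpkin purée: 140 g × 17/3 ÷ 28.35 g/oz ≈ 28 oz

cocoa powder: 642 g; whole-barley flour: 70 oz; cornstarch: 8 oz; pumpkin purée: 28 oz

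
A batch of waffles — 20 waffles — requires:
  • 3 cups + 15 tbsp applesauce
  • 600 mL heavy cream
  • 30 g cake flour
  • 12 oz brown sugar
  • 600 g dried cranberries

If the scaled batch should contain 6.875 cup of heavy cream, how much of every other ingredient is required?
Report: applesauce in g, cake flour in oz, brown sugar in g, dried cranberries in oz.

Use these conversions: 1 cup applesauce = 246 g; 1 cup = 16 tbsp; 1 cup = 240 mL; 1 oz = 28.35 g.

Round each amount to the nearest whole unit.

applesauce: 2664 g; cake flour: 3 oz; brown sugar: 936 g; dried cranberries: 58 oz

The original recipe has 2.5 cup of heavy cream, so the scaling factor is 6.875 ÷ 2.5 = 11/4 = 2.75.
applesauce: (3 cup + 15 tbsp = 3.9375 cup) × 11/4 × 246 g/cup ≈ 2664 g
cake flour: 30 g × 11/4 ÷ 28.35 g/oz ≈ 3 oz
brown sugar: 12 oz × 11/4 × 28.35 g/oz ≈ 936 g
dried cranberries: 600 g × 11/4 ÷ 28.35 g/oz ≈ 58 oz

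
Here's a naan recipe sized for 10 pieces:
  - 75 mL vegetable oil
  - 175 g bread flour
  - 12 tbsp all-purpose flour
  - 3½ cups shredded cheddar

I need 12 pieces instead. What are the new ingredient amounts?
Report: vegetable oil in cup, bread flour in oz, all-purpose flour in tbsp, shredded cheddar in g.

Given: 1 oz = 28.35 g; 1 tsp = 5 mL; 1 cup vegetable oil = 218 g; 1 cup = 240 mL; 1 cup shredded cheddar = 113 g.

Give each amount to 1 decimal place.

vegetable oil: 0.4 cup; bread flour: 7.4 oz; all-purpose flour: 14.4 tbsp; shredded cheddar: 474.6 g

Scaling factor: 12/10 = 6/5 = 1.2.
vegetable oil: 75 mL × 6/5 ÷ 240 mL/cup ≈ 0.4 cup
bread flour: 175 g × 6/5 ÷ 28.35 g/oz ≈ 7.4 oz
all-purpose flour: 12 tbsp × 6/5 = 14.4 tbsp
shredded cheddar: 3.5 cup × 6/5 × 113 g/cup = 474.6 g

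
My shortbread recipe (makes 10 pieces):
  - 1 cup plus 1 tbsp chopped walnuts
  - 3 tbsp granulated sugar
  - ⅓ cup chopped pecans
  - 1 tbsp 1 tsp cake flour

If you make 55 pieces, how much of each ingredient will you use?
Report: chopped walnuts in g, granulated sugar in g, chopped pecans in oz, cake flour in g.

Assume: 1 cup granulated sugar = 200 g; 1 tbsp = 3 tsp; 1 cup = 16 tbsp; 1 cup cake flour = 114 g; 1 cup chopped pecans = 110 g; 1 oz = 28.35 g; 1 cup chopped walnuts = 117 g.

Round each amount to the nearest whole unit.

Scaling factor: 55/10 = 11/2 = 5.5.
chopped walnuts: (1 cup + 1 tbsp = 1.0625 cup) × 11/2 × 117 g/cup ≈ 684 g
granulated sugar: 3 tbsp × 11/2 ÷ 16 tbsp/cup × 200 g/cup ≈ 206 g
chopped pecans: 1/3 cup × 11/2 × 110 g/cup ÷ 28.35 g/oz ≈ 7 oz
cake flour: (1 tbsp + 1 tsp = 4/3 tbsp) × 11/2 ÷ 16 tbsp/cup × 114 g/cup ≈ 52 g

chopped walnuts: 684 g; granulated sugar: 206 g; chopped pecans: 7 oz; cake flour: 52 g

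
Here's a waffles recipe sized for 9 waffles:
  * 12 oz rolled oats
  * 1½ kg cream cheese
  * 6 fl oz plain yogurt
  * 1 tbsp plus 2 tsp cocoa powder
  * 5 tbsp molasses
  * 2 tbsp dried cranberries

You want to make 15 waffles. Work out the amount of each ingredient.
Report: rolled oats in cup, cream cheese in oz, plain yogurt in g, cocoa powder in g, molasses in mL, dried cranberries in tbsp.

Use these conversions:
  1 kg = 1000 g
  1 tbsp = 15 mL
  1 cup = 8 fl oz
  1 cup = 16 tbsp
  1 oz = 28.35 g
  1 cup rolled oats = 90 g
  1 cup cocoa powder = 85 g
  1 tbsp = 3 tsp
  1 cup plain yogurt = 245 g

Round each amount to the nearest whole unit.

rolled oats: 6 cup; cream cheese: 88 oz; plain yogurt: 306 g; cocoa powder: 15 g; molasses: 125 mL; dried cranberries: 3 tbsp

Scaling factor: 15/9 = 5/3.
rolled oats: 12 oz × 5/3 × 28.35 g/oz ÷ 90 g/cup ≈ 6 cup
cream cheese: 1.5 kg × 5/3 × 1000 g/kg ÷ 28.35 g/oz ≈ 88 oz
plain yogurt: 6 fl oz × 5/3 ÷ 8 fl oz/cup × 245 g/cup ≈ 306 g
cocoa powder: (1 tbsp + 2 tsp = 5/3 tbsp) × 5/3 ÷ 16 tbsp/cup × 85 g/cup ≈ 15 g
molasses: 5 tbsp × 5/3 × 15 mL/tbsp = 125 mL
dried cranberries: 2 tbsp × 5/3 ≈ 3 tbsp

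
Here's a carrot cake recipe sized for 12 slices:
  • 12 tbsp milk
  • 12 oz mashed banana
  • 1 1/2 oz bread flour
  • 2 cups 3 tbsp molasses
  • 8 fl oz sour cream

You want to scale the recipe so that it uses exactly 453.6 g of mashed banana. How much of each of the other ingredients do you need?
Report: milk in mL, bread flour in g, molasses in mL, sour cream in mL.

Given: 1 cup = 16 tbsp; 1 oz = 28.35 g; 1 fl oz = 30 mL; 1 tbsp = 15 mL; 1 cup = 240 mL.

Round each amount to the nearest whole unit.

The original recipe has 340.2 g of mashed banana, so the scaling factor is 453.6 ÷ 340.2 = 4/3.
milk: 12 tbsp × 4/3 × 15 mL/tbsp = 240 mL
bread flour: 1.5 oz × 4/3 × 28.35 g/oz ≈ 57 g
molasses: (2 cup + 3 tbsp = 2.1875 cup) × 4/3 × 240 mL/cup = 700 mL
sour cream: 8 fl oz × 4/3 × 30 mL/fl oz = 320 mL

milk: 240 mL; bread flour: 57 g; molasses: 700 mL; sour cream: 320 mL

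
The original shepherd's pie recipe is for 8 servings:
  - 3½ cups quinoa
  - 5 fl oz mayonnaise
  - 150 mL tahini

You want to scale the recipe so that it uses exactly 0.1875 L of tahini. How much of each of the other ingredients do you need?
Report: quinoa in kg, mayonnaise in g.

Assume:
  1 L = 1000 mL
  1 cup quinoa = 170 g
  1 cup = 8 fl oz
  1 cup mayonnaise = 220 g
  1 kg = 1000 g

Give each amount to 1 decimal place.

The original recipe has 0.15 L of tahini, so the scaling factor is 0.1875 ÷ 0.15 = 5/4 = 1.25.
quinoa: 3.5 cup × 5/4 × 170 g/cup ÷ 1000 g/kg ≈ 0.7 kg
mayonnaise: 5 fl oz × 5/4 ÷ 8 fl oz/cup × 220 g/cup ≈ 171.9 g

quinoa: 0.7 kg; mayonnaise: 171.9 g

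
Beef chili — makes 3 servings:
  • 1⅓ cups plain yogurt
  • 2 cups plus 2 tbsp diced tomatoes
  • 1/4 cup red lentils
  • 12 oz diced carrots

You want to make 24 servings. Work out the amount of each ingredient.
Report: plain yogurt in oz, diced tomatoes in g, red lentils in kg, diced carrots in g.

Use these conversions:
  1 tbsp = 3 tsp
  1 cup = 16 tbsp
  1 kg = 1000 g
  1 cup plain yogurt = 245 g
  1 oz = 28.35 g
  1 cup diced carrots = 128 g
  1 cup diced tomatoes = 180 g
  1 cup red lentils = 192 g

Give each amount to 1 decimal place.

Scaling factor: 24/3 = 8.
plain yogurt: 4/3 cup × 8 × 245 g/cup ÷ 28.35 g/oz ≈ 92.2 oz
diced tomatoes: (2 cup + 2 tbsp = 2.125 cup) × 8 × 180 g/cup = 3060.0 g
red lentils: 0.25 cup × 8 × 192 g/cup ÷ 1000 g/kg ≈ 0.4 kg
diced carrots: 12 oz × 8 × 28.35 g/oz = 2721.6 g

plain yogurt: 92.2 oz; diced tomatoes: 3060.0 g; red lentils: 0.4 kg; diced carrots: 2721.6 g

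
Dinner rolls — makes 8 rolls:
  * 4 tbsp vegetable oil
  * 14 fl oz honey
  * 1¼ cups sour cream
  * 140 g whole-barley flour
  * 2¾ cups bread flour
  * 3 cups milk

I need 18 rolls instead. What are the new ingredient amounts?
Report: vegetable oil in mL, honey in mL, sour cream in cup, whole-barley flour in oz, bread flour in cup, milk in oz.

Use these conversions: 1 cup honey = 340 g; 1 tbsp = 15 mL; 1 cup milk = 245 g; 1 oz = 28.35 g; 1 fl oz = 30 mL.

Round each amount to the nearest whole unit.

Scaling factor: 18/8 = 9/4 = 2.25.
vegetable oil: 4 tbsp × 9/4 × 15 mL/tbsp = 135 mL
honey: 14 fl oz × 9/4 × 30 mL/fl oz = 945 mL
sour cream: 1.25 cup × 9/4 ≈ 3 cup
whole-barley flour: 140 g × 9/4 ÷ 28.35 g/oz ≈ 11 oz
bread flour: 2.75 cup × 9/4 ≈ 6 cup
milk: 3 cup × 9/4 × 245 g/cup ÷ 28.35 g/oz ≈ 58 oz

vegetable oil: 135 mL; honey: 945 mL; sour cream: 3 cup; whole-barley flour: 11 oz; bread flour: 6 cup; milk: 58 oz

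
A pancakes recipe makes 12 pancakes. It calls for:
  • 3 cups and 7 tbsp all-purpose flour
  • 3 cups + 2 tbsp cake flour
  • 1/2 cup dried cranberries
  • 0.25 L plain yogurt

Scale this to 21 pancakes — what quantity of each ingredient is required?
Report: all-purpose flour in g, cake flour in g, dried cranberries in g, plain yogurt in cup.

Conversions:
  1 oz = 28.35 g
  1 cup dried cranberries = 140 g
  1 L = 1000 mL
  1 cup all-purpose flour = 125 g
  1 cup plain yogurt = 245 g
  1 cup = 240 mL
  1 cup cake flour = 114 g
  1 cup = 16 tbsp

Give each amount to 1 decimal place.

Scaling factor: 21/12 = 7/4 = 1.75.
all-purpose flour: (3 cup + 7 tbsp = 3.4375 cup) × 7/4 × 125 g/cup ≈ 752.0 g
cake flour: (3 cup + 2 tbsp = 3.125 cup) × 7/4 × 114 g/cup ≈ 623.4 g
dried cranberries: 0.5 cup × 7/4 × 140 g/cup = 122.5 g
plain yogurt: 0.25 L × 7/4 × 1000 mL/L ÷ 240 mL/cup ≈ 1.8 cup

all-purpose flour: 752.0 g; cake flour: 623.4 g; dried cranberries: 122.5 g; plain yogurt: 1.8 cup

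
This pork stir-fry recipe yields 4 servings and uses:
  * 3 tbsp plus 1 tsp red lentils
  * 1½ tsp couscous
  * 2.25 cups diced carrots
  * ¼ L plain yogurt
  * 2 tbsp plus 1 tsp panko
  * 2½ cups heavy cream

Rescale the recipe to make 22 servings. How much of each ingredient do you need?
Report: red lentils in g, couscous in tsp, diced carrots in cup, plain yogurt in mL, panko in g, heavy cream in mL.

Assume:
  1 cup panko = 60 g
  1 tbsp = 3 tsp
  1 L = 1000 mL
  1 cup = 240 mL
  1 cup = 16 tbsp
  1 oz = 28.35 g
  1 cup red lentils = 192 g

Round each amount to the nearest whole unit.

Scaling factor: 22/4 = 11/2 = 5.5.
red lentils: (3 tbsp + 1 tsp = 10/3 tbsp) × 11/2 ÷ 16 tbsp/cup × 192 g/cup = 220 g
couscous: 1.5 tsp × 11/2 ≈ 8 tsp
diced carrots: 2.25 cup × 11/2 ≈ 12 cup
plain yogurt: 0.25 L × 11/2 × 1000 mL/L = 1375 mL
panko: (2 tbsp + 1 tsp = 7/3 tbsp) × 11/2 ÷ 16 tbsp/cup × 60 g/cup ≈ 48 g
heavy cream: 2.5 cup × 11/2 × 240 mL/cup = 3300 mL

red lentils: 220 g; couscous: 8 tsp; diced carrots: 12 cup; plain yogurt: 1375 mL; panko: 48 g; heavy cream: 3300 mL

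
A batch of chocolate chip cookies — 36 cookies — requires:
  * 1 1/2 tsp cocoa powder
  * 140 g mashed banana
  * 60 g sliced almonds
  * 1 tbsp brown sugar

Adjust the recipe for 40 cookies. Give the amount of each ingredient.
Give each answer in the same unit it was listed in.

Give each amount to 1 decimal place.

Scaling factor: 40/36 = 10/9.
cocoa powder: 1.5 tsp × 10/9 ≈ 1.7 tsp
mashed banana: 140 g × 10/9 ≈ 155.6 g
sliced almonds: 60 g × 10/9 ≈ 66.7 g
brown sugar: 1 tbsp × 10/9 ≈ 1.1 tbsp

cocoa powder: 1.7 tsp; mashed banana: 155.6 g; sliced almonds: 66.7 g; brown sugar: 1.1 tbsp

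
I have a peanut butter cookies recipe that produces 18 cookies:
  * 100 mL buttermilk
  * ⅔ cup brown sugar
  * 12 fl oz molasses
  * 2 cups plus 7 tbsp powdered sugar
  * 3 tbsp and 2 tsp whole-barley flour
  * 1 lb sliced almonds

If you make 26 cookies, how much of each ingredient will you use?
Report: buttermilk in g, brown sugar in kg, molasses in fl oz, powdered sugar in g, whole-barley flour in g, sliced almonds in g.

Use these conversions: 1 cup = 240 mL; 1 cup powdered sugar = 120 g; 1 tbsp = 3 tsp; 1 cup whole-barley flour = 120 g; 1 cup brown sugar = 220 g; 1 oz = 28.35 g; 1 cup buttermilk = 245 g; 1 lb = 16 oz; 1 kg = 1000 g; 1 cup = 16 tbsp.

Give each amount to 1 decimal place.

buttermilk: 147.5 g; brown sugar: 0.2 kg; molasses: 17.3 fl oz; powdered sugar: 422.5 g; whole-barley flour: 39.7 g; sliced almonds: 655.2 g

Scaling factor: 26/18 = 13/9.
buttermilk: 100 mL × 13/9 ÷ 240 mL/cup × 245 g/cup ≈ 147.5 g
brown sugar: 2/3 cup × 13/9 × 220 g/cup ÷ 1000 g/kg ≈ 0.2 kg
molasses: 12 fl oz × 13/9 ≈ 17.3 fl oz
powdered sugar: (2 cup + 7 tbsp = 2.4375 cup) × 13/9 × 120 g/cup = 422.5 g
whole-barley flour: (3 tbsp + 2 tsp = 11/3 tbsp) × 13/9 ÷ 16 tbsp/cup × 120 g/cup ≈ 39.7 g
sliced almonds: 1 lb × 13/9 × 16 oz/lb × 28.35 g/oz = 655.2 g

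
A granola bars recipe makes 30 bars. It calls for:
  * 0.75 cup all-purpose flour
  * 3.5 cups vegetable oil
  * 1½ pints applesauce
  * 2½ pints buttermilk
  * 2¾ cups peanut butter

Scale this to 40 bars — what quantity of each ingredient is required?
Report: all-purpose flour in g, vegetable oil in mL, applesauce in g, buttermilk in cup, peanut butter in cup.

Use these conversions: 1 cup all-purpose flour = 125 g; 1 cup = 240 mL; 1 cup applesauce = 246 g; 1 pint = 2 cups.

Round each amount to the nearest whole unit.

all-purpose flour: 125 g; vegetable oil: 1120 mL; applesauce: 984 g; buttermilk: 7 cup; peanut butter: 4 cup

Scaling factor: 40/30 = 4/3.
all-purpose flour: 0.75 cup × 4/3 × 125 g/cup = 125 g
vegetable oil: 3.5 cup × 4/3 × 240 mL/cup = 1120 mL
applesauce: 1.5 pint × 4/3 × 2 cup/pint × 246 g/cup = 984 g
buttermilk: 2.5 pint × 4/3 × 2 cup/pint ≈ 7 cup
peanut butter: 2.75 cup × 4/3 ≈ 4 cup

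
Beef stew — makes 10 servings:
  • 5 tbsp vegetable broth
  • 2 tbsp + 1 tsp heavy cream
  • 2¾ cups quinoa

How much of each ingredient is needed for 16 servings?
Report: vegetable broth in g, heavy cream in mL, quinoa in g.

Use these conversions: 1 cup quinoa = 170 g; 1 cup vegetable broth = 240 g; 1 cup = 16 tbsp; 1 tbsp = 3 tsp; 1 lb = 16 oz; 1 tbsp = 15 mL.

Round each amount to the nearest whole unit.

Scaling factor: 16/10 = 8/5 = 1.6.
vegetable broth: 5 tbsp × 8/5 ÷ 16 tbsp/cup × 240 g/cup = 120 g
heavy cream: (2 tbsp + 1 tsp = 7/3 tbsp) × 8/5 × 15 mL/tbsp = 56 mL
quinoa: 2.75 cup × 8/5 × 170 g/cup = 748 g

vegetable broth: 120 g; heavy cream: 56 mL; quinoa: 748 g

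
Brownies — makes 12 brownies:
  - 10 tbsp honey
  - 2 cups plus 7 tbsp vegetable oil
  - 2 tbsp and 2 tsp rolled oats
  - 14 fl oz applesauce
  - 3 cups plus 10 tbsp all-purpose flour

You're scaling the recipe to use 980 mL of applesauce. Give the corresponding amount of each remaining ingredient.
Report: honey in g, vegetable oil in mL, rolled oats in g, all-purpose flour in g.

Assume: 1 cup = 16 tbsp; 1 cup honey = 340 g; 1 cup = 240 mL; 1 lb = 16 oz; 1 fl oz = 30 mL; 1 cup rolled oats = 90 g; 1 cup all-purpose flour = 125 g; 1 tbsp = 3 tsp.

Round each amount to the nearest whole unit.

honey: 496 g; vegetable oil: 1365 mL; rolled oats: 35 g; all-purpose flour: 1057 g

The original recipe has 420 mL of applesauce, so the scaling factor is 980 ÷ 420 = 7/3.
honey: 10 tbsp × 7/3 ÷ 16 tbsp/cup × 340 g/cup ≈ 496 g
vegetable oil: (2 cup + 7 tbsp = 2.4375 cup) × 7/3 × 240 mL/cup = 1365 mL
rolled oats: (2 tbsp + 2 tsp = 8/3 tbsp) × 7/3 ÷ 16 tbsp/cup × 90 g/cup = 35 g
all-purpose flour: (3 cup + 10 tbsp = 3.625 cup) × 7/3 × 125 g/cup ≈ 1057 g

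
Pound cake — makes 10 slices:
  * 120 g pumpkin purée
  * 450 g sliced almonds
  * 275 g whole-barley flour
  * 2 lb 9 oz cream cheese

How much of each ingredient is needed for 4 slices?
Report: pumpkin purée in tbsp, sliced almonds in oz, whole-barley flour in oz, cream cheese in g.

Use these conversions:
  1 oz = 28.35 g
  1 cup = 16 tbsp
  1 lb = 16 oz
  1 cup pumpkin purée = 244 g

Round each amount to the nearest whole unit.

pumpkin purée: 3 tbsp; sliced almonds: 6 oz; whole-barley flour: 4 oz; cream cheese: 465 g

Scaling factor: 4/10 = 2/5 = 0.4.
pumpkin purée: 120 g × 2/5 ÷ 244 g/cup × 16 tbsp/cup ≈ 3 tbsp
sliced almonds: 450 g × 2/5 ÷ 28.35 g/oz ≈ 6 oz
whole-barley flour: 275 g × 2/5 ÷ 28.35 g/oz ≈ 4 oz
cream cheese: (2 lb + 9 oz = 2.5625 lb) × 2/5 × 16 oz/lb × 28.35 g/oz ≈ 465 g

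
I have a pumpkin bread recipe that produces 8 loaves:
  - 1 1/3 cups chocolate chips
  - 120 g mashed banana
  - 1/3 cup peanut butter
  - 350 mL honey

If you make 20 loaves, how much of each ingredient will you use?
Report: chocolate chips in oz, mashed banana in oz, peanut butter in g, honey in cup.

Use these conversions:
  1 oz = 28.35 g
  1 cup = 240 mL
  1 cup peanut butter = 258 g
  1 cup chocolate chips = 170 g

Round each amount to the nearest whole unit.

chocolate chips: 20 oz; mashed banana: 11 oz; peanut butter: 215 g; honey: 4 cup

Scaling factor: 20/8 = 5/2 = 2.5.
chocolate chips: 4/3 cup × 5/2 × 170 g/cup ÷ 28.35 g/oz ≈ 20 oz
mashed banana: 120 g × 5/2 ÷ 28.35 g/oz ≈ 11 oz
peanut butter: 1/3 cup × 5/2 × 258 g/cup = 215 g
honey: 350 mL × 5/2 ÷ 240 mL/cup ≈ 4 cup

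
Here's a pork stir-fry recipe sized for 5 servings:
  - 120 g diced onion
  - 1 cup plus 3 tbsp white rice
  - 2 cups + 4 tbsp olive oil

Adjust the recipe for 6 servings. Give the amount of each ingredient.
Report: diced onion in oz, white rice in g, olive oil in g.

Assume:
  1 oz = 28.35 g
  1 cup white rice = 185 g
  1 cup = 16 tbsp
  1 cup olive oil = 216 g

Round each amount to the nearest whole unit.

diced onion: 5 oz; white rice: 264 g; olive oil: 583 g

Scaling factor: 6/5 = 1.2.
diced onion: 120 g × 6/5 ÷ 28.35 g/oz ≈ 5 oz
white rice: (1 cup + 3 tbsp = 1.1875 cup) × 6/5 × 185 g/cup ≈ 264 g
olive oil: (2 cup + 4 tbsp = 2.25 cup) × 6/5 × 216 g/cup ≈ 583 g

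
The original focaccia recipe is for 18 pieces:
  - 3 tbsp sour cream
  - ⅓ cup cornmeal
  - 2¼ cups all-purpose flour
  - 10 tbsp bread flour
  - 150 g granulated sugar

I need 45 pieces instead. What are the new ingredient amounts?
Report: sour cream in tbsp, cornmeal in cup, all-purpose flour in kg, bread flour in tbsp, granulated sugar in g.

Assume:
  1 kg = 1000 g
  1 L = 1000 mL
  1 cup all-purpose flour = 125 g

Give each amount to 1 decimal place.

Scaling factor: 45/18 = 5/2 = 2.5.
sour cream: 3 tbsp × 5/2 = 7.5 tbsp
cornmeal: 1/3 cup × 5/2 ≈ 0.8 cup
all-purpose flour: 2.25 cup × 5/2 × 125 g/cup ÷ 1000 g/kg ≈ 0.7 kg
bread flour: 10 tbsp × 5/2 = 25.0 tbsp
granulated sugar: 150 g × 5/2 = 375.0 g

sour cream: 7.5 tbsp; cornmeal: 0.8 cup; all-purpose flour: 0.7 kg; bread flour: 25.0 tbsp; granulated sugar: 375.0 g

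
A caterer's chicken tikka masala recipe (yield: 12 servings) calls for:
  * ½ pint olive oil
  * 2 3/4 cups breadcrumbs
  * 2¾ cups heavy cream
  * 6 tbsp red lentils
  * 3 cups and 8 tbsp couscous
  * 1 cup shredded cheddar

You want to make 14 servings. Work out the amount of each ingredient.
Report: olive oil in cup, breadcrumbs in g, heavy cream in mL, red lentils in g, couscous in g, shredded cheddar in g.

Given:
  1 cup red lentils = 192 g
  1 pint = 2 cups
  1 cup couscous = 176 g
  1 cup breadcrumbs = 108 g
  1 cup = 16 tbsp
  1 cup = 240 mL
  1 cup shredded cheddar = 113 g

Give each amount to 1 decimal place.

Scaling factor: 14/12 = 7/6.
olive oil: 0.5 pint × 7/6 × 2 cup/pint ≈ 1.2 cup
breadcrumbs: 2.75 cup × 7/6 × 108 g/cup = 346.5 g
heavy cream: 2.75 cup × 7/6 × 240 mL/cup = 770.0 mL
red lentils: 6 tbsp × 7/6 ÷ 16 tbsp/cup × 192 g/cup = 84.0 g
couscous: (3 cup + 8 tbsp = 3.5 cup) × 7/6 × 176 g/cup ≈ 718.7 g
shredded cheddar: 1 cup × 7/6 × 113 g/cup ≈ 131.8 g

olive oil: 1.2 cup; breadcrumbs: 346.5 g; heavy cream: 770.0 mL; red lentils: 84.0 g; couscous: 718.7 g; shredded cheddar: 131.8 g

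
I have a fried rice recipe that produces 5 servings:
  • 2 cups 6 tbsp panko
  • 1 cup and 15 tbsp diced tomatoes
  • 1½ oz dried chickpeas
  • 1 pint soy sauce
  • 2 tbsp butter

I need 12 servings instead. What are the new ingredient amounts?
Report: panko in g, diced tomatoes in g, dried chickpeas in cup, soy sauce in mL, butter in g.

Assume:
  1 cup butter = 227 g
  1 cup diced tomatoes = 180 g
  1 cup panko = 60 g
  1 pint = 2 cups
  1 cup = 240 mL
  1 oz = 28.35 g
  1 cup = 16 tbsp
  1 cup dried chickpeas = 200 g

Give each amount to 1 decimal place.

Scaling factor: 12/5 = 2.4.
panko: (2 cup + 6 tbsp = 2.375 cup) × 12/5 × 60 g/cup = 342.0 g
diced tomatoes: (1 cup + 15 tbsp = 1.9375 cup) × 12/5 × 180 g/cup = 837.0 g
dried chickpeas: 1.5 oz × 12/5 × 28.35 g/oz ÷ 200 g/cup ≈ 0.5 cup
soy sauce: 1 pint × 12/5 × 2 cup/pint × 240 mL/cup = 1152.0 mL
butter: 2 tbsp × 12/5 ÷ 16 tbsp/cup × 227 g/cup = 68.1 g

panko: 342.0 g; diced tomatoes: 837.0 g; dried chickpeas: 0.5 cup; soy sauce: 1152.0 mL; butter: 68.1 g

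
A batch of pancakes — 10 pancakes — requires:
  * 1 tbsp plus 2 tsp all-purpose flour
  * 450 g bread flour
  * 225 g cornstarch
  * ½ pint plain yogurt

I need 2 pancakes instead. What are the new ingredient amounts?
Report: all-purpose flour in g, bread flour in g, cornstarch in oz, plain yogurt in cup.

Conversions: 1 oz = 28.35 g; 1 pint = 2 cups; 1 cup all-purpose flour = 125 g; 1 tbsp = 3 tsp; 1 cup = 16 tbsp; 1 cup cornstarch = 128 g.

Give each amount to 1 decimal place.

Scaling factor: 2/10 = 1/5 = 0.2.
all-purpose flour: (1 tbsp + 2 tsp = 5/3 tbsp) × 1/5 ÷ 16 tbsp/cup × 125 g/cup ≈ 2.6 g
bread flour: 450 g × 1/5 = 90.0 g
cornstarch: 225 g × 1/5 ÷ 28.35 g/oz ≈ 1.6 oz
plain yogurt: 0.5 pint × 1/5 × 2 cup/pint = 0.2 cup

all-purpose flour: 2.6 g; bread flour: 90.0 g; cornstarch: 1.6 oz; plain yogurt: 0.2 cup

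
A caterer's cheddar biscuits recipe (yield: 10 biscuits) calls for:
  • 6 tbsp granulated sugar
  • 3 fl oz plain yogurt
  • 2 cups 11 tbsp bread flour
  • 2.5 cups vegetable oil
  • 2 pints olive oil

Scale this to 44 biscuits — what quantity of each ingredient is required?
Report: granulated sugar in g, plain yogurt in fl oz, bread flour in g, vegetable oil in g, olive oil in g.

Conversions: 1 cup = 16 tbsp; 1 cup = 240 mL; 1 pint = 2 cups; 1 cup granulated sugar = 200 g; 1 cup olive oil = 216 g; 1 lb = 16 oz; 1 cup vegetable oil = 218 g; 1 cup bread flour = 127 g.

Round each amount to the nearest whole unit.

Scaling factor: 44/10 = 22/5 = 4.4.
granulated sugar: 6 tbsp × 22/5 ÷ 16 tbsp/cup × 200 g/cup = 330 g
plain yogurt: 3 fl oz × 22/5 ≈ 13 fl oz
bread flour: (2 cup + 11 tbsp = 2.6875 cup) × 22/5 × 127 g/cup ≈ 1502 g
vegetable oil: 2.5 cup × 22/5 × 218 g/cup = 2398 g
olive oil: 2 pint × 22/5 × 2 cup/pint × 216 g/cup ≈ 3802 g

granulated sugar: 330 g; plain yogurt: 13 fl oz; bread flour: 1502 g; vegetable oil: 2398 g; olive oil: 3802 g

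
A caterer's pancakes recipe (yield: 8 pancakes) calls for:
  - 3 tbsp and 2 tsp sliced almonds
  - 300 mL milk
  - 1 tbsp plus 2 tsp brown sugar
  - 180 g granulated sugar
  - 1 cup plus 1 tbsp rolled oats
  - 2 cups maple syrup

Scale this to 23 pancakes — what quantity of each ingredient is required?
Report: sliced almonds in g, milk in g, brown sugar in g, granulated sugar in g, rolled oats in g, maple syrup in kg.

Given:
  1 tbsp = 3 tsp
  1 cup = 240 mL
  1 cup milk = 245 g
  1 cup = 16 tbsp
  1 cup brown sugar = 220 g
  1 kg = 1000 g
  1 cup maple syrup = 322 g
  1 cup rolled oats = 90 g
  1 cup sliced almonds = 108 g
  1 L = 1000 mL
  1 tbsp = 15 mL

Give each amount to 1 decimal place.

Scaling factor: 23/8 = 2.875.
sliced almonds: (3 tbsp + 2 tsp = 11/3 tbsp) × 23/8 ÷ 16 tbsp/cup × 108 g/cup ≈ 71.2 g
milk: 300 mL × 23/8 ÷ 240 mL/cup × 245 g/cup ≈ 880.5 g
brown sugar: (1 tbsp + 2 tsp = 5/3 tbsp) × 23/8 ÷ 16 tbsp/cup × 220 g/cup ≈ 65.9 g
granulated sugar: 180 g × 23/8 = 517.5 g
rolled oats: (1 cup + 1 tbsp = 1.0625 cup) × 23/8 × 90 g/cup ≈ 274.9 g
maple syrup: 2 cup × 23/8 × 322 g/cup ÷ 1000 g/kg ≈ 1.9 kg

sliced almonds: 71.2 g; milk: 880.5 g; brown sugar: 65.9 g; granulated sugar: 517.5 g; rolled oats: 274.9 g; maple syrup: 1.9 kg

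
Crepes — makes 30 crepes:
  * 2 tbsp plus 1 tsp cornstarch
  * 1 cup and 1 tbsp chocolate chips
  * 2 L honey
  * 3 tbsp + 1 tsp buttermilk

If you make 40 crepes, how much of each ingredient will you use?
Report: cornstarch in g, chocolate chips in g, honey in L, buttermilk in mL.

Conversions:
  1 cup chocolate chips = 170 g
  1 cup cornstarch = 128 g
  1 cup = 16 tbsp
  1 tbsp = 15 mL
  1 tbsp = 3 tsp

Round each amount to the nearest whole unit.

cornstarch: 25 g; chocolate chips: 241 g; honey: 3 L; buttermilk: 67 mL

Scaling factor: 40/30 = 4/3.
cornstarch: (2 tbsp + 1 tsp = 7/3 tbsp) × 4/3 ÷ 16 tbsp/cup × 128 g/cup ≈ 25 g
chocolate chips: (1 cup + 1 tbsp = 1.0625 cup) × 4/3 × 170 g/cup ≈ 241 g
honey: 2 L × 4/3 ≈ 3 L
buttermilk: (3 tbsp + 1 tsp = 10/3 tbsp) × 4/3 × 15 mL/tbsp ≈ 67 mL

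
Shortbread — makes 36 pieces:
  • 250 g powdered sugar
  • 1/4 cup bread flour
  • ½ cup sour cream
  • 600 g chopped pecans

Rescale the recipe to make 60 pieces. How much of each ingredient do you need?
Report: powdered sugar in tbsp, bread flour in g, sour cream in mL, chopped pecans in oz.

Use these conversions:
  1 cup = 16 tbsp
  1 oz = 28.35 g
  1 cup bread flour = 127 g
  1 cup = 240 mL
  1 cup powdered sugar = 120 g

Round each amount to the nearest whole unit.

Scaling factor: 60/36 = 5/3.
powdered sugar: 250 g × 5/3 ÷ 120 g/cup × 16 tbsp/cup ≈ 56 tbsp
bread flour: 0.25 cup × 5/3 × 127 g/cup ≈ 53 g
sour cream: 0.5 cup × 5/3 × 240 mL/cup = 200 mL
chopped pecans: 600 g × 5/3 ÷ 28.35 g/oz ≈ 35 oz

powdered sugar: 56 tbsp; bread flour: 53 g; sour cream: 200 mL; chopped pecans: 35 oz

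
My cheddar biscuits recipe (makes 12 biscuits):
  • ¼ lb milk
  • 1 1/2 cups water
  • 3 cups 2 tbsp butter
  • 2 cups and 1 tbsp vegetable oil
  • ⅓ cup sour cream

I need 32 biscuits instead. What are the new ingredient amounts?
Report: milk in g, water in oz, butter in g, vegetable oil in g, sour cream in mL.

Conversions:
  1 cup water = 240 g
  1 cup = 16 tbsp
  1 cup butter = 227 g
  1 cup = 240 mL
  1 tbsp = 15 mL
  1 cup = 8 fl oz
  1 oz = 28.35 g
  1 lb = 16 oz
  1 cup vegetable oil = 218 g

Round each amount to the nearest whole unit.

milk: 302 g; water: 34 oz; butter: 1892 g; vegetable oil: 1199 g; sour cream: 213 mL

Scaling factor: 32/12 = 8/3.
milk: 0.25 lb × 8/3 × 16 oz/lb × 28.35 g/oz ≈ 302 g
water: 1.5 cup × 8/3 × 240 g/cup ÷ 28.35 g/oz ≈ 34 oz
butter: (3 cup + 2 tbsp = 3.125 cup) × 8/3 × 227 g/cup ≈ 1892 g
vegetable oil: (2 cup + 1 tbsp = 2.0625 cup) × 8/3 × 218 g/cup = 1199 g
sour cream: 1/3 cup × 8/3 × 240 mL/cup ≈ 213 mL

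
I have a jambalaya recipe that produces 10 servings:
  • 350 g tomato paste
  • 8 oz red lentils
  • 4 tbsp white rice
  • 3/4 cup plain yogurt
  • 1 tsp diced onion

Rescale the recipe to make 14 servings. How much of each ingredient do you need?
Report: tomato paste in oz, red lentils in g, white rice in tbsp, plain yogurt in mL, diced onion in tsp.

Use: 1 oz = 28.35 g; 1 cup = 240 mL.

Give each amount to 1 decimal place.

tomato paste: 17.3 oz; red lentils: 317.5 g; white rice: 5.6 tbsp; plain yogurt: 252.0 mL; diced onion: 1.4 tsp

Scaling factor: 14/10 = 7/5 = 1.4.
tomato paste: 350 g × 7/5 ÷ 28.35 g/oz ≈ 17.3 oz
red lentils: 8 oz × 7/5 × 28.35 g/oz ≈ 317.5 g
white rice: 4 tbsp × 7/5 = 5.6 tbsp
plain yogurt: 0.75 cup × 7/5 × 240 mL/cup = 252.0 mL
diced onion: 1 tsp × 7/5 = 1.4 tsp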